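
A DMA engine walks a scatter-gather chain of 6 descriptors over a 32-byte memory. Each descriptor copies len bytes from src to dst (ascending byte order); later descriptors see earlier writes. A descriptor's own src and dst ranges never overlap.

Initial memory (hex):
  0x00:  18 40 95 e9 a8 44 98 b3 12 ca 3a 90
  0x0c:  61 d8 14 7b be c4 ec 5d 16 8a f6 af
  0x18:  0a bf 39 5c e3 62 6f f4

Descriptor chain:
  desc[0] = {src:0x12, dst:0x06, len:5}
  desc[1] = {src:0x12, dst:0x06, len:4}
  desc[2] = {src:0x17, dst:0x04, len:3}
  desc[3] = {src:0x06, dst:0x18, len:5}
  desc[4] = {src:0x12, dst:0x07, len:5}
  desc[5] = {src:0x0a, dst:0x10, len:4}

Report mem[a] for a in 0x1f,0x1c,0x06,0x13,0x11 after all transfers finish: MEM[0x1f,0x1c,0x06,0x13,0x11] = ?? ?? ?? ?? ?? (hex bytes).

MEM[0x1f,0x1c,0x06,0x13,0x11] = f4 f6 bf d8 f6

[0] 0x12->0x06 len=5 : ec 5d 16 8a f6
[1] 0x12->0x06 len=4 : ec 5d 16 8a
[2] 0x17->0x04 len=3 : af 0a bf
[3] 0x06->0x18 len=5 : bf 5d 16 8a f6
[4] 0x12->0x07 len=5 : ec 5d 16 8a f6
[5] 0x0a->0x10 len=4 : 8a f6 61 d8
query mem[0x1f]=0xf4, mem[0x1c]=0xf6, mem[0x06]=0xbf, mem[0x13]=0xd8, mem[0x11]=0xf6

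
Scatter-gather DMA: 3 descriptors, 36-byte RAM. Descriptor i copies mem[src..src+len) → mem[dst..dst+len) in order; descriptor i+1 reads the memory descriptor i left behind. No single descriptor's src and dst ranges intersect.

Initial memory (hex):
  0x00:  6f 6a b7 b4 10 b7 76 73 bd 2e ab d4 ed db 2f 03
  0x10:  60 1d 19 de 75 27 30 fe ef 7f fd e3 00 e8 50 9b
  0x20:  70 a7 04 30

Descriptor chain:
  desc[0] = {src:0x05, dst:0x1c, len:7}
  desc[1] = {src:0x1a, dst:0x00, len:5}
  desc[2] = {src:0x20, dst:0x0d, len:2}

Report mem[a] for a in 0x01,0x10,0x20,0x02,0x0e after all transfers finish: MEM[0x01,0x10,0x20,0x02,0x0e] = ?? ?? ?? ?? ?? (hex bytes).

#0 dst[0x1c+7] := {0xb7,0x76,0x73,0xbd,0x2e,0xab,0xd4}
#1 dst[0x00+5] := {0xfd,0xe3,0xb7,0x76,0x73}
#2 dst[0x0d+2] := {0x2e,0xab}
query mem[0x01]=0xe3, mem[0x10]=0x60, mem[0x20]=0x2e, mem[0x02]=0xb7, mem[0x0e]=0xab

MEM[0x01,0x10,0x20,0x02,0x0e] = e3 60 2e b7 ab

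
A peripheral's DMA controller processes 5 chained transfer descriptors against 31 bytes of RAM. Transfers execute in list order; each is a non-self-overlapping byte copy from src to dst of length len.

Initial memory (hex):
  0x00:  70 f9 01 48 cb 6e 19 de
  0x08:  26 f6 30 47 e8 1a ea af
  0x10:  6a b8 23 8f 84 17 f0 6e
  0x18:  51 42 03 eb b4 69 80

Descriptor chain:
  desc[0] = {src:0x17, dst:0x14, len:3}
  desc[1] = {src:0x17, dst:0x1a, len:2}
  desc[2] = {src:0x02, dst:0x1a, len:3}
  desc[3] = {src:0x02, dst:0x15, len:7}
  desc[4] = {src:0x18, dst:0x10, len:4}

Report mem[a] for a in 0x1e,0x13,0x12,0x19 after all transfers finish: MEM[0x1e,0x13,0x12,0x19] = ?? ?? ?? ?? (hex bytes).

#0 dst[0x14+3] := {0x6e,0x51,0x42}
#1 dst[0x1a+2] := {0x6e,0x51}
#2 dst[0x1a+3] := {0x01,0x48,0xcb}
#3 dst[0x15+7] := {0x01,0x48,0xcb,0x6e,0x19,0xde,0x26}
#4 dst[0x10+4] := {0x6e,0x19,0xde,0x26}
query mem[0x1e]=0x80, mem[0x13]=0x26, mem[0x12]=0xde, mem[0x19]=0x19

MEM[0x1e,0x13,0x12,0x19] = 80 26 de 19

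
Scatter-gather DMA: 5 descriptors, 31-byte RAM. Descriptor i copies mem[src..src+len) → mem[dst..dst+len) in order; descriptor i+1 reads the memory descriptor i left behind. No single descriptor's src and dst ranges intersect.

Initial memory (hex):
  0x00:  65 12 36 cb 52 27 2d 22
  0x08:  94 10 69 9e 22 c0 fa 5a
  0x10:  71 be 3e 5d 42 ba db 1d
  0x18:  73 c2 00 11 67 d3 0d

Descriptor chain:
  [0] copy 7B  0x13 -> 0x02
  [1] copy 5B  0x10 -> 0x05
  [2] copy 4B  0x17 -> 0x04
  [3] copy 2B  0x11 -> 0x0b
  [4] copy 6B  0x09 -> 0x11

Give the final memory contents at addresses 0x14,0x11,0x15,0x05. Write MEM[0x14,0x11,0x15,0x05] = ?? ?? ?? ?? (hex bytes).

  after D0: wrote 7B at 0x02 = 5d42badb1d73c2
  after D1: wrote 5B at 0x05 = 71be3e5d42
  after D2: wrote 4B at 0x04 = 1d73c200
  after D3: wrote 2B at 0x0b = be3e
  after D4: wrote 6B at 0x11 = 4269be3ec0fa
query mem[0x14]=0x3e, mem[0x11]=0x42, mem[0x15]=0xc0, mem[0x05]=0x73

MEM[0x14,0x11,0x15,0x05] = 3e 42 c0 73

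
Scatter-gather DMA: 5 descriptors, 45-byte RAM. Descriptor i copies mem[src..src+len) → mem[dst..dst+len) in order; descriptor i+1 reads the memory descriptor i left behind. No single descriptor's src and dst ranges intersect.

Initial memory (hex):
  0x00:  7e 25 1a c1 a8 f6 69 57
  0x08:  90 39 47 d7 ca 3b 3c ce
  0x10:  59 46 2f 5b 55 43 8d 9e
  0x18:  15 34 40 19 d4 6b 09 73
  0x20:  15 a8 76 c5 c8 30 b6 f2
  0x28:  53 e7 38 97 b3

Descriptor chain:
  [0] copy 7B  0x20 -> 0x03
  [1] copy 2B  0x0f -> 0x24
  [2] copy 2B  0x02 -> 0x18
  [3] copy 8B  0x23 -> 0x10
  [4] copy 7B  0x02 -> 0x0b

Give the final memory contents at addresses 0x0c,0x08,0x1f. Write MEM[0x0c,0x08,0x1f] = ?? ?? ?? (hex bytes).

MEM[0x0c,0x08,0x1f] = 15 30 73

  after D0: wrote 7B at 0x03 = 15a876c5c830b6
  after D1: wrote 2B at 0x24 = ce59
  after D2: wrote 2B at 0x18 = 1a15
  after D3: wrote 8B at 0x10 = c5ce59b6f253e738
  after D4: wrote 7B at 0x0b = 1a15a876c5c830
query mem[0x0c]=0x15, mem[0x08]=0x30, mem[0x1f]=0x73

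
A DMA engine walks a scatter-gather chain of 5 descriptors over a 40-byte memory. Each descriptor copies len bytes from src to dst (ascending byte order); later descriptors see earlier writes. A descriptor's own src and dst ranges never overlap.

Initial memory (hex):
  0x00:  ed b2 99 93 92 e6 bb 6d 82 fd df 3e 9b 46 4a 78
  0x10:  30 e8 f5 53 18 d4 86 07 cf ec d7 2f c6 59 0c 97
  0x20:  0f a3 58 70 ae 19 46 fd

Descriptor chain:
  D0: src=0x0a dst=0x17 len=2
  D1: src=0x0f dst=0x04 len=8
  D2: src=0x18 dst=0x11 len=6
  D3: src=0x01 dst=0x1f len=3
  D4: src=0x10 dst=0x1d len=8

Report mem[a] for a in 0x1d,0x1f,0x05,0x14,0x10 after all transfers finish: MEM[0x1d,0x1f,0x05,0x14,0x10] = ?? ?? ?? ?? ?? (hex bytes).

  after D0: wrote 2B at 0x17 = df3e
  after D1: wrote 8B at 0x04 = 7830e8f55318d486
  after D2: wrote 6B at 0x11 = 3eecd72fc659
  after D3: wrote 3B at 0x1f = b29993
  after D4: wrote 8B at 0x1d = 303eecd72fc659df
query mem[0x1d]=0x30, mem[0x1f]=0xec, mem[0x05]=0x30, mem[0x14]=0x2f, mem[0x10]=0x30

MEM[0x1d,0x1f,0x05,0x14,0x10] = 30 ec 30 2f 30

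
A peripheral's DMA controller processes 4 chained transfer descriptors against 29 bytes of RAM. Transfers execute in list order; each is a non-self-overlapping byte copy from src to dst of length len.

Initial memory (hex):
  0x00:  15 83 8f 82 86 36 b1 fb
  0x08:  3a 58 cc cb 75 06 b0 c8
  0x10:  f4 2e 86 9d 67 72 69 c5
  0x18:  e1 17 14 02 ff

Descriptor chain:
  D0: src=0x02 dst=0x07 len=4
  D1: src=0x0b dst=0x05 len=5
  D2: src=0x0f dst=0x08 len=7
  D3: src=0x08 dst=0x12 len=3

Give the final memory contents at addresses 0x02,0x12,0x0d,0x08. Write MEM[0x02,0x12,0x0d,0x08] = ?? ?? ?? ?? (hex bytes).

D0: mem[0x07..0x0a] <- [8f 82 86 36]
D1: mem[0x05..0x09] <- [cb 75 06 b0 c8]
D2: mem[0x08..0x0e] <- [c8 f4 2e 86 9d 67 72]
D3: mem[0x12..0x14] <- [c8 f4 2e]
query mem[0x02]=0x8f, mem[0x12]=0xc8, mem[0x0d]=0x67, mem[0x08]=0xc8

MEM[0x02,0x12,0x0d,0x08] = 8f c8 67 c8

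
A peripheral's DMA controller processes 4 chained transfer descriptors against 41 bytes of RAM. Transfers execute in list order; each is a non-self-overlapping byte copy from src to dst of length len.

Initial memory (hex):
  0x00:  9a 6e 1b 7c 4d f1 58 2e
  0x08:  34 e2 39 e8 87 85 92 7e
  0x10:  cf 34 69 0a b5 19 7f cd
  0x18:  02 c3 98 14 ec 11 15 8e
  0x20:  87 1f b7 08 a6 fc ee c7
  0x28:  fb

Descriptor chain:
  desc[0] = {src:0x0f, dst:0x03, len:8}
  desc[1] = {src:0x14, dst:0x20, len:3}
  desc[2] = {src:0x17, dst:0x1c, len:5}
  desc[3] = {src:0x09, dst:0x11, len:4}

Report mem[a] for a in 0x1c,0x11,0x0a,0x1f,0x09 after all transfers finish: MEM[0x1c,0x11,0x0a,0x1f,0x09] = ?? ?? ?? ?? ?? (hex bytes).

MEM[0x1c,0x11,0x0a,0x1f,0x09] = cd 19 7f 98 19

  after D0: wrote 8B at 0x03 = 7ecf34690ab5197f
  after D1: wrote 3B at 0x20 = b5197f
  after D2: wrote 5B at 0x1c = cd02c39814
  after D3: wrote 4B at 0x11 = 197fe887
query mem[0x1c]=0xcd, mem[0x11]=0x19, mem[0x0a]=0x7f, mem[0x1f]=0x98, mem[0x09]=0x19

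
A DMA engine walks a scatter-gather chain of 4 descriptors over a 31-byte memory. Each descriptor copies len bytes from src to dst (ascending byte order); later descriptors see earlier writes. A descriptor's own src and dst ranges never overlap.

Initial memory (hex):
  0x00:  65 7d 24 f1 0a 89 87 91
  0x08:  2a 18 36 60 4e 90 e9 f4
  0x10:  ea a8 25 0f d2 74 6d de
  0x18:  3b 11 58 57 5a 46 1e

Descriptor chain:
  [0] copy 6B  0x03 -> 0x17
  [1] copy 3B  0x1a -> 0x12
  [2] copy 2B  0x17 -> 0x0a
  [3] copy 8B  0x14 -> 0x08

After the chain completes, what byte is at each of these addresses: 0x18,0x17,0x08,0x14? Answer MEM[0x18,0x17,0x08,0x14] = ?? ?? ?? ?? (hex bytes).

MEM[0x18,0x17,0x08,0x14] = 0a f1 2a 2a

#0 dst[0x17+6] := {0xf1,0x0a,0x89,0x87,0x91,0x2a}
#1 dst[0x12+3] := {0x87,0x91,0x2a}
#2 dst[0x0a+2] := {0xf1,0x0a}
#3 dst[0x08+8] := {0x2a,0x74,0x6d,0xf1,0x0a,0x89,0x87,0x91}
query mem[0x18]=0x0a, mem[0x17]=0xf1, mem[0x08]=0x2a, mem[0x14]=0x2a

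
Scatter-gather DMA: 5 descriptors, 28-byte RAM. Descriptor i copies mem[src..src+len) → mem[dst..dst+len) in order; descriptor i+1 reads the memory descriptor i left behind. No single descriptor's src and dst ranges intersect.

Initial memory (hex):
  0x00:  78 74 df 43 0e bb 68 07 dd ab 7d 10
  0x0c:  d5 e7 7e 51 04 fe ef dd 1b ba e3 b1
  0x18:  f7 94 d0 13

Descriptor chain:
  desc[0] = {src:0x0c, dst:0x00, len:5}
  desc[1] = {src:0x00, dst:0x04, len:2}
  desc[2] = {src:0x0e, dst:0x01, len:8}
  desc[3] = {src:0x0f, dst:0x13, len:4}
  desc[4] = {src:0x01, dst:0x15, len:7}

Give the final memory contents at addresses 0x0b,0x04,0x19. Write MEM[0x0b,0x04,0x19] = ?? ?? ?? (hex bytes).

MEM[0x0b,0x04,0x19] = 10 fe ef

#0 dst[0x00+5] := {0xd5,0xe7,0x7e,0x51,0x04}
#1 dst[0x04+2] := {0xd5,0xe7}
#2 dst[0x01+8] := {0x7e,0x51,0x04,0xfe,0xef,0xdd,0x1b,0xba}
#3 dst[0x13+4] := {0x51,0x04,0xfe,0xef}
#4 dst[0x15+7] := {0x7e,0x51,0x04,0xfe,0xef,0xdd,0x1b}
query mem[0x0b]=0x10, mem[0x04]=0xfe, mem[0x19]=0xef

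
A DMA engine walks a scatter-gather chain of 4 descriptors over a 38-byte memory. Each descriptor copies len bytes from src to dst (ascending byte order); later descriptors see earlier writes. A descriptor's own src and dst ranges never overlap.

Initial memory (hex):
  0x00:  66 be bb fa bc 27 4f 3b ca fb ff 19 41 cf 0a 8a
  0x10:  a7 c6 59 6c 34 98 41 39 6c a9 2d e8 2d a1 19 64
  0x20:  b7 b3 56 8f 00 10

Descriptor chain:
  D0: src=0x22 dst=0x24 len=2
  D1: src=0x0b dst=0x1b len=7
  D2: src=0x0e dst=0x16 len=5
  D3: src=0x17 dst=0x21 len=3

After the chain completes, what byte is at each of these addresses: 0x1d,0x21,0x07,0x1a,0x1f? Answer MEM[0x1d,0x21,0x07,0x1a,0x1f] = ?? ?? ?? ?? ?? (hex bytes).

MEM[0x1d,0x21,0x07,0x1a,0x1f] = cf 8a 3b 59 8a

#0 dst[0x24+2] := {0x56,0x8f}
#1 dst[0x1b+7] := {0x19,0x41,0xcf,0x0a,0x8a,0xa7,0xc6}
#2 dst[0x16+5] := {0x0a,0x8a,0xa7,0xc6,0x59}
#3 dst[0x21+3] := {0x8a,0xa7,0xc6}
query mem[0x1d]=0xcf, mem[0x21]=0x8a, mem[0x07]=0x3b, mem[0x1a]=0x59, mem[0x1f]=0x8a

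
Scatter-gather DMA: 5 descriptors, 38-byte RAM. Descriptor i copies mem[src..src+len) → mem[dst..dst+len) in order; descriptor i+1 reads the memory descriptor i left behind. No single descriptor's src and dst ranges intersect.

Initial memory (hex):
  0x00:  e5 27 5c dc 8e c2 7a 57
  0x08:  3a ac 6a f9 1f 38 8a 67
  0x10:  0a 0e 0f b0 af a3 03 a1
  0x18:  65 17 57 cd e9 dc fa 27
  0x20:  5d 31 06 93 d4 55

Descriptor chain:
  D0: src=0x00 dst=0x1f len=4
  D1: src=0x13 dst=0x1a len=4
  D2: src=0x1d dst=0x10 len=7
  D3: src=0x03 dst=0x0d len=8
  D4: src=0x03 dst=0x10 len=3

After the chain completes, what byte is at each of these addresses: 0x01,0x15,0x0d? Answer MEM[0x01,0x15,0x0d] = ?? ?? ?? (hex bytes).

MEM[0x01,0x15,0x0d] = 27 dc dc

  after D0: wrote 4B at 0x1f = e5275cdc
  after D1: wrote 4B at 0x1a = b0afa303
  after D2: wrote 7B at 0x10 = 03fae5275cdc93
  after D3: wrote 8B at 0x0d = dc8ec27a573aac6a
  after D4: wrote 3B at 0x10 = dc8ec2
query mem[0x01]=0x27, mem[0x15]=0xdc, mem[0x0d]=0xdc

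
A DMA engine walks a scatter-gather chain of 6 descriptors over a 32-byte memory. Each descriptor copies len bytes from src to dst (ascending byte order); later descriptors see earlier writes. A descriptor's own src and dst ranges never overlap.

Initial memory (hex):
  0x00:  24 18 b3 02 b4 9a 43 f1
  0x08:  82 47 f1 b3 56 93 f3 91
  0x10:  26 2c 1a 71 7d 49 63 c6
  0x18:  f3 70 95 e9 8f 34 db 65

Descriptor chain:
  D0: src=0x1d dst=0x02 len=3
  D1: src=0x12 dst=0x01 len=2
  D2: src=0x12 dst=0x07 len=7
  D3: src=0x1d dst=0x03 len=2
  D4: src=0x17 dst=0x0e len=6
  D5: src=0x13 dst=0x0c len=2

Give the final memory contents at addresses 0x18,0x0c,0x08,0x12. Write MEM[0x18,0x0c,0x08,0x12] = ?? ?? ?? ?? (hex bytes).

[0] 0x1d->0x02 len=3 : 34 db 65
[1] 0x12->0x01 len=2 : 1a 71
[2] 0x12->0x07 len=7 : 1a 71 7d 49 63 c6 f3
[3] 0x1d->0x03 len=2 : 34 db
[4] 0x17->0x0e len=6 : c6 f3 70 95 e9 8f
[5] 0x13->0x0c len=2 : 8f 7d
query mem[0x18]=0xf3, mem[0x0c]=0x8f, mem[0x08]=0x71, mem[0x12]=0xe9

MEM[0x18,0x0c,0x08,0x12] = f3 8f 71 e9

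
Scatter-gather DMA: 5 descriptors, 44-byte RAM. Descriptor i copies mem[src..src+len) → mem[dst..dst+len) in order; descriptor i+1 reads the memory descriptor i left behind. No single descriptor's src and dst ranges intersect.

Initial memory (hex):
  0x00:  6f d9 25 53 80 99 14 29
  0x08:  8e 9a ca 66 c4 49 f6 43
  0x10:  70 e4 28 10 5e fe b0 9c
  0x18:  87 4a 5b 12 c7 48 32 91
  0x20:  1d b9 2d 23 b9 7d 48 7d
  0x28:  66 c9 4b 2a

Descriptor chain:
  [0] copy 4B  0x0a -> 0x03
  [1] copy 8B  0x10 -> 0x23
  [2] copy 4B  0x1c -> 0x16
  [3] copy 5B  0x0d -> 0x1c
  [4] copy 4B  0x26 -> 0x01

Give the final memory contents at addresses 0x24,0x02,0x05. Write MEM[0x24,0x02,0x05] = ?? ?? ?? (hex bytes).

[0] 0x0a->0x03 len=4 : ca 66 c4 49
[1] 0x10->0x23 len=8 : 70 e4 28 10 5e fe b0 9c
[2] 0x1c->0x16 len=4 : c7 48 32 91
[3] 0x0d->0x1c len=5 : 49 f6 43 70 e4
[4] 0x26->0x01 len=4 : 10 5e fe b0
query mem[0x24]=0xe4, mem[0x02]=0x5e, mem[0x05]=0xc4

MEM[0x24,0x02,0x05] = e4 5e c4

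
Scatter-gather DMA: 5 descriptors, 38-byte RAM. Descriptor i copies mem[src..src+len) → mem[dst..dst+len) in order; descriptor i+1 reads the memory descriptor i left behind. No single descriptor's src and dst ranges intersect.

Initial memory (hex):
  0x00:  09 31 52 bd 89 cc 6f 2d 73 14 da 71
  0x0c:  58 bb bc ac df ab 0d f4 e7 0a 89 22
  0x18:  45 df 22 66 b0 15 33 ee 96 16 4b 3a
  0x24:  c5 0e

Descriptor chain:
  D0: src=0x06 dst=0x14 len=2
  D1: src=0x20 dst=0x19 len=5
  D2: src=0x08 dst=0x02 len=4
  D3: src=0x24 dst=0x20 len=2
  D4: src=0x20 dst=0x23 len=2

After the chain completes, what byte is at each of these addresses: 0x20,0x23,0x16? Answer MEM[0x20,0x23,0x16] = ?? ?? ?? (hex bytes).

MEM[0x20,0x23,0x16] = c5 c5 89

D0: mem[0x14..0x15] <- [6f 2d]
D1: mem[0x19..0x1d] <- [96 16 4b 3a c5]
D2: mem[0x02..0x05] <- [73 14 da 71]
D3: mem[0x20..0x21] <- [c5 0e]
D4: mem[0x23..0x24] <- [c5 0e]
query mem[0x20]=0xc5, mem[0x23]=0xc5, mem[0x16]=0x89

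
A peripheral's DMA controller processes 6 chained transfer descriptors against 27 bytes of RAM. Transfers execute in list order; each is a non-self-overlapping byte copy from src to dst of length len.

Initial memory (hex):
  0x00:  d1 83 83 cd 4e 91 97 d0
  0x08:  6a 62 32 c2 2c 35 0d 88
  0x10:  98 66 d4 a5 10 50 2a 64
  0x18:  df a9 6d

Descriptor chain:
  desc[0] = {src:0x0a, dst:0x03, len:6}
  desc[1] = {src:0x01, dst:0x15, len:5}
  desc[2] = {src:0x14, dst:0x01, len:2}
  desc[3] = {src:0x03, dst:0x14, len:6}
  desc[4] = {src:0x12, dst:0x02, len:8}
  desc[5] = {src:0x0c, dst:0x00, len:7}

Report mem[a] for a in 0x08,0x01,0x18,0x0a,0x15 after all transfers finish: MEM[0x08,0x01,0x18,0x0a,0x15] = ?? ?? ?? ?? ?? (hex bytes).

MEM[0x08,0x01,0x18,0x0a,0x15] = 0d 35 0d 32 c2

D0: mem[0x03..0x08] <- [32 c2 2c 35 0d 88]
D1: mem[0x15..0x19] <- [83 83 32 c2 2c]
D2: mem[0x01..0x02] <- [10 83]
D3: mem[0x14..0x19] <- [32 c2 2c 35 0d 88]
D4: mem[0x02..0x09] <- [d4 a5 32 c2 2c 35 0d 88]
D5: mem[0x00..0x06] <- [2c 35 0d 88 98 66 d4]
query mem[0x08]=0x0d, mem[0x01]=0x35, mem[0x18]=0x0d, mem[0x0a]=0x32, mem[0x15]=0xc2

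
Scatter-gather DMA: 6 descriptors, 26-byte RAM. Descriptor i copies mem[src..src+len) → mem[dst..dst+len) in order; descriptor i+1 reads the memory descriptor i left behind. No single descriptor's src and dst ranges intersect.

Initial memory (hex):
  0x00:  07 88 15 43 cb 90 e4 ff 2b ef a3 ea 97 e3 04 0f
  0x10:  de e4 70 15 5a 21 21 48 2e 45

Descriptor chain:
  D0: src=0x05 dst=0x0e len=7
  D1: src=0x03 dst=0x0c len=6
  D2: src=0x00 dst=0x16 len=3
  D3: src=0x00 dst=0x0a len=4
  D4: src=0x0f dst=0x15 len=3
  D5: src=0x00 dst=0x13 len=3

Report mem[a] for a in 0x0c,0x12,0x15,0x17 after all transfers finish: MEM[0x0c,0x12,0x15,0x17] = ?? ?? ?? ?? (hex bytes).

MEM[0x0c,0x12,0x15,0x17] = 15 ef 15 2b

#0 dst[0x0e+7] := {0x90,0xe4,0xff,0x2b,0xef,0xa3,0xea}
#1 dst[0x0c+6] := {0x43,0xcb,0x90,0xe4,0xff,0x2b}
#2 dst[0x16+3] := {0x07,0x88,0x15}
#3 dst[0x0a+4] := {0x07,0x88,0x15,0x43}
#4 dst[0x15+3] := {0xe4,0xff,0x2b}
#5 dst[0x13+3] := {0x07,0x88,0x15}
query mem[0x0c]=0x15, mem[0x12]=0xef, mem[0x15]=0x15, mem[0x17]=0x2b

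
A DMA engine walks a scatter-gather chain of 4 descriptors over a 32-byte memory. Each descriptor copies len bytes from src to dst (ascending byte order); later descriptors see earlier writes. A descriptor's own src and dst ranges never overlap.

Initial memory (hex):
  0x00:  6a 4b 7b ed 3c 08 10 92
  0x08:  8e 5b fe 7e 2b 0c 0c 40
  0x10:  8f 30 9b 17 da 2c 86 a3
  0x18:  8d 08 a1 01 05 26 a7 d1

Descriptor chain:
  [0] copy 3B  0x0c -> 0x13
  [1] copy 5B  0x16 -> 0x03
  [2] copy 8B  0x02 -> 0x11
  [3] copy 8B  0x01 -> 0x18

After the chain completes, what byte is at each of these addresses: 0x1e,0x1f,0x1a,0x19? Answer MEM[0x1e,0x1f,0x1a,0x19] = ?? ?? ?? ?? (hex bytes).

  after D0: wrote 3B at 0x13 = 2b0c0c
  after D1: wrote 5B at 0x03 = 86a38d08a1
  after D2: wrote 8B at 0x11 = 7b86a38d08a18e5b
  after D3: wrote 8B at 0x18 = 4b7b86a38d08a18e
query mem[0x1e]=0xa1, mem[0x1f]=0x8e, mem[0x1a]=0x86, mem[0x19]=0x7b

MEM[0x1e,0x1f,0x1a,0x19] = a1 8e 86 7b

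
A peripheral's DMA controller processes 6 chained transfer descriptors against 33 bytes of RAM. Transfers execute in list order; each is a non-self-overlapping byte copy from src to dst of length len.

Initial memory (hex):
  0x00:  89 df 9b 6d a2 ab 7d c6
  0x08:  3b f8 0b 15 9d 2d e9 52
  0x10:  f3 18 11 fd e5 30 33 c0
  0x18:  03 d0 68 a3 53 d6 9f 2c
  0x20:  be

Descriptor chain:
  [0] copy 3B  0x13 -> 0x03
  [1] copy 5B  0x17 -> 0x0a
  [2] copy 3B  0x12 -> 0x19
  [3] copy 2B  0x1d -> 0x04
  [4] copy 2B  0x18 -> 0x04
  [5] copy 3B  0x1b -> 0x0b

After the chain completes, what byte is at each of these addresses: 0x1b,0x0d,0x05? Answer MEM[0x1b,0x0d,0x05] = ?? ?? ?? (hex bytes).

MEM[0x1b,0x0d,0x05] = e5 d6 11

D0: mem[0x03..0x05] <- [fd e5 30]
D1: mem[0x0a..0x0e] <- [c0 03 d0 68 a3]
D2: mem[0x19..0x1b] <- [11 fd e5]
D3: mem[0x04..0x05] <- [d6 9f]
D4: mem[0x04..0x05] <- [03 11]
D5: mem[0x0b..0x0d] <- [e5 53 d6]
query mem[0x1b]=0xe5, mem[0x0d]=0xd6, mem[0x05]=0x11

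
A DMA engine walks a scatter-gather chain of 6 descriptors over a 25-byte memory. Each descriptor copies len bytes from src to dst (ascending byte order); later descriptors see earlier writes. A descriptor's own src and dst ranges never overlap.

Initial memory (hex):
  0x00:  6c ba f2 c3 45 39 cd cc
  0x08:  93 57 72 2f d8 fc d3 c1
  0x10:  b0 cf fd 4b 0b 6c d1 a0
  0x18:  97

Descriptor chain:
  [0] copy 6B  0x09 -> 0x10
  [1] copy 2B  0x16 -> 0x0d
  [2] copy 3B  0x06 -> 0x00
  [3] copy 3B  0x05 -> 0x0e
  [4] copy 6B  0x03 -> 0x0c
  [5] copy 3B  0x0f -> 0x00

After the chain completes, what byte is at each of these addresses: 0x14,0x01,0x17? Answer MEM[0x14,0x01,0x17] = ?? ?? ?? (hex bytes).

MEM[0x14,0x01,0x17] = fc cc a0

[0] 0x09->0x10 len=6 : 57 72 2f d8 fc d3
[1] 0x16->0x0d len=2 : d1 a0
[2] 0x06->0x00 len=3 : cd cc 93
[3] 0x05->0x0e len=3 : 39 cd cc
[4] 0x03->0x0c len=6 : c3 45 39 cd cc 93
[5] 0x0f->0x00 len=3 : cd cc 93
query mem[0x14]=0xfc, mem[0x01]=0xcc, mem[0x17]=0xa0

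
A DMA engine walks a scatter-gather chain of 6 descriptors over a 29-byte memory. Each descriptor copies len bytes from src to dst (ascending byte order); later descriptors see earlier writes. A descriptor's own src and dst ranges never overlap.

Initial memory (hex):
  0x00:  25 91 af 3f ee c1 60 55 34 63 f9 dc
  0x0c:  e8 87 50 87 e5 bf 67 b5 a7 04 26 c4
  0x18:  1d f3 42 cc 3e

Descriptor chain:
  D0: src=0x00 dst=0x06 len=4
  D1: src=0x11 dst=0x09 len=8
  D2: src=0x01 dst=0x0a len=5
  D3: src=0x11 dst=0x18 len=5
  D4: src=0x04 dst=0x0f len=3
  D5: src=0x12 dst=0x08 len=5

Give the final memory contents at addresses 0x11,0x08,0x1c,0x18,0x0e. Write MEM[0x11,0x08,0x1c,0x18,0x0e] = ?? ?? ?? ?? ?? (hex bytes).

  after D0: wrote 4B at 0x06 = 2591af3f
  after D1: wrote 8B at 0x09 = bf67b5a70426c41d
  after D2: wrote 5B at 0x0a = 91af3feec1
  after D3: wrote 5B at 0x18 = bf67b5a704
  after D4: wrote 3B at 0x0f = eec125
  after D5: wrote 5B at 0x08 = 67b5a70426
query mem[0x11]=0x25, mem[0x08]=0x67, mem[0x1c]=0x04, mem[0x18]=0xbf, mem[0x0e]=0xc1

MEM[0x11,0x08,0x1c,0x18,0x0e] = 25 67 04 bf c1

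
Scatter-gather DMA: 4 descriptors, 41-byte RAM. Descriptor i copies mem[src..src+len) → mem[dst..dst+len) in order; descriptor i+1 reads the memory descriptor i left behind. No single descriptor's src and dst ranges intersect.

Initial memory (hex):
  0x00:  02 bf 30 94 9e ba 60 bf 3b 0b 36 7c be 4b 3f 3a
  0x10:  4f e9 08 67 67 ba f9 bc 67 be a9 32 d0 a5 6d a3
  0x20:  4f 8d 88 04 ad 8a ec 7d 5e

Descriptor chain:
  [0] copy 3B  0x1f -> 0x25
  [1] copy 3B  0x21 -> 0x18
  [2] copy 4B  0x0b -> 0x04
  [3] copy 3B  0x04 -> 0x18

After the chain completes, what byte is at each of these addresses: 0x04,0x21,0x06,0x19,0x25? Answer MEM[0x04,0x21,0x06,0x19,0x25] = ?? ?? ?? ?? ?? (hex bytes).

#0 dst[0x25+3] := {0xa3,0x4f,0x8d}
#1 dst[0x18+3] := {0x8d,0x88,0x04}
#2 dst[0x04+4] := {0x7c,0xbe,0x4b,0x3f}
#3 dst[0x18+3] := {0x7c,0xbe,0x4b}
query mem[0x04]=0x7c, mem[0x21]=0x8d, mem[0x06]=0x4b, mem[0x19]=0xbe, mem[0x25]=0xa3

MEM[0x04,0x21,0x06,0x19,0x25] = 7c 8d 4b be a3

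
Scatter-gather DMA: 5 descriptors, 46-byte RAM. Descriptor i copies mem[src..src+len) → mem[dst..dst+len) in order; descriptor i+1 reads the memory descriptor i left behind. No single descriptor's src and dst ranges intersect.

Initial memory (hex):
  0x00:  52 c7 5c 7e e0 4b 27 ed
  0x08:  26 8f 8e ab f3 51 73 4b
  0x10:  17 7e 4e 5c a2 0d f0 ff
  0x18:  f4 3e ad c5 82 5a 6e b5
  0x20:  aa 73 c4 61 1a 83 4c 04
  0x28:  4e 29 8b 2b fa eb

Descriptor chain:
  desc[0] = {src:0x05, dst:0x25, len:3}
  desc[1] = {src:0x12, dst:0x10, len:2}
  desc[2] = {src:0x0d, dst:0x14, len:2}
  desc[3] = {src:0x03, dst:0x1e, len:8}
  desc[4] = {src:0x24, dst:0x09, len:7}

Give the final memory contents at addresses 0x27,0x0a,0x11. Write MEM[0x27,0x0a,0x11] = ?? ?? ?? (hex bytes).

#0 dst[0x25+3] := {0x4b,0x27,0xed}
#1 dst[0x10+2] := {0x4e,0x5c}
#2 dst[0x14+2] := {0x51,0x73}
#3 dst[0x1e+8] := {0x7e,0xe0,0x4b,0x27,0xed,0x26,0x8f,0x8e}
#4 dst[0x09+7] := {0x8f,0x8e,0x27,0xed,0x4e,0x29,0x8b}
query mem[0x27]=0xed, mem[0x0a]=0x8e, mem[0x11]=0x5c

MEM[0x27,0x0a,0x11] = ed 8e 5c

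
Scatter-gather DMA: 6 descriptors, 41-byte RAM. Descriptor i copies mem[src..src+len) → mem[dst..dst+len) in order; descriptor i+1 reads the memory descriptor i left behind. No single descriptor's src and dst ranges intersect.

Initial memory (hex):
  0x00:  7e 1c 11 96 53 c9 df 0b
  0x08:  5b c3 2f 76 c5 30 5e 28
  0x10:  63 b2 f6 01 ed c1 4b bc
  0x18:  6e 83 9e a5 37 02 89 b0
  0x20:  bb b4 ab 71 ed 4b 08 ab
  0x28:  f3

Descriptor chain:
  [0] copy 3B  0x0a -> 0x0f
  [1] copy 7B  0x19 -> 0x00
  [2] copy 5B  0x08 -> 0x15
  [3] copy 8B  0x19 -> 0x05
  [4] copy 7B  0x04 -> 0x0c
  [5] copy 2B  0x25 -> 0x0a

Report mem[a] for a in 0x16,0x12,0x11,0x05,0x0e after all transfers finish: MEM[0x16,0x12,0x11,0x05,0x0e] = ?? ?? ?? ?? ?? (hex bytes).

MEM[0x16,0x12,0x11,0x05,0x0e] = c3 89 02 c5 9e

  after D0: wrote 3B at 0x0f = 2f76c5
  after D1: wrote 7B at 0x00 = 839ea5370289b0
  after D2: wrote 5B at 0x15 = 5bc32f76c5
  after D3: wrote 8B at 0x05 = c59ea5370289b0bb
  after D4: wrote 7B at 0x0c = 02c59ea5370289
  after D5: wrote 2B at 0x0a = 4b08
query mem[0x16]=0xc3, mem[0x12]=0x89, mem[0x11]=0x02, mem[0x05]=0xc5, mem[0x0e]=0x9e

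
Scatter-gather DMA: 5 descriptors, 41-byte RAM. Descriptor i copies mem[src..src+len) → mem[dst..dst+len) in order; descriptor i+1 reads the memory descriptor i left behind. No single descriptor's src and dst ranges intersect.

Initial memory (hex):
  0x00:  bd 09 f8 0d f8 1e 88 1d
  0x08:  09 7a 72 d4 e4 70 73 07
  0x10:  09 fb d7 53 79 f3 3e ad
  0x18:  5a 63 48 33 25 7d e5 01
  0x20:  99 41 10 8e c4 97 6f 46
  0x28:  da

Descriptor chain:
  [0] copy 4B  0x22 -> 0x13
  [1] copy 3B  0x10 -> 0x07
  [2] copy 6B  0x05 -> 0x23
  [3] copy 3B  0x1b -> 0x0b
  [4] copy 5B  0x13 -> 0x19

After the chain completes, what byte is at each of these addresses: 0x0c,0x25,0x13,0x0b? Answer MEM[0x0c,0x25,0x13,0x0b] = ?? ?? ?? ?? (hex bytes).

MEM[0x0c,0x25,0x13,0x0b] = 25 09 10 33

  after D0: wrote 4B at 0x13 = 108ec497
  after D1: wrote 3B at 0x07 = 09fbd7
  after D2: wrote 6B at 0x23 = 1e8809fbd772
  after D3: wrote 3B at 0x0b = 33257d
  after D4: wrote 5B at 0x19 = 108ec497ad
query mem[0x0c]=0x25, mem[0x25]=0x09, mem[0x13]=0x10, mem[0x0b]=0x33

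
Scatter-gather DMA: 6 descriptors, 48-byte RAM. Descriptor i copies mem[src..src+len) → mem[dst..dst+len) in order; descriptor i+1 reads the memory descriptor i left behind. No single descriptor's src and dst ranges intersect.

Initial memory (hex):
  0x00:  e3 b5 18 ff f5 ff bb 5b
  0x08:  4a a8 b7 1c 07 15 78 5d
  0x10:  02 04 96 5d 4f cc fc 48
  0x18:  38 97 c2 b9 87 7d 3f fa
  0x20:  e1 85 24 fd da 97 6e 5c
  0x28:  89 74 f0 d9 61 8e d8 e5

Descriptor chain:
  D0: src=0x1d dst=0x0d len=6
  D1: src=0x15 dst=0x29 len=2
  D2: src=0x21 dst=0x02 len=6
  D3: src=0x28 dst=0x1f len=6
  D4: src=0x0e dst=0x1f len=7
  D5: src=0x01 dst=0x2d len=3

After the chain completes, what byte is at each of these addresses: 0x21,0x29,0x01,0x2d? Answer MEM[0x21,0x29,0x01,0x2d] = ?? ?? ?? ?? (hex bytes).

  after D0: wrote 6B at 0x0d = 7d3ffae18524
  after D1: wrote 2B at 0x29 = ccfc
  after D2: wrote 6B at 0x02 = 8524fdda976e
  after D3: wrote 6B at 0x1f = 89ccfcd9618e
  after D4: wrote 7B at 0x1f = 3ffae185245d4f
  after D5: wrote 3B at 0x2d = b58524
query mem[0x21]=0xe1, mem[0x29]=0xcc, mem[0x01]=0xb5, mem[0x2d]=0xb5

MEM[0x21,0x29,0x01,0x2d] = e1 cc b5 b5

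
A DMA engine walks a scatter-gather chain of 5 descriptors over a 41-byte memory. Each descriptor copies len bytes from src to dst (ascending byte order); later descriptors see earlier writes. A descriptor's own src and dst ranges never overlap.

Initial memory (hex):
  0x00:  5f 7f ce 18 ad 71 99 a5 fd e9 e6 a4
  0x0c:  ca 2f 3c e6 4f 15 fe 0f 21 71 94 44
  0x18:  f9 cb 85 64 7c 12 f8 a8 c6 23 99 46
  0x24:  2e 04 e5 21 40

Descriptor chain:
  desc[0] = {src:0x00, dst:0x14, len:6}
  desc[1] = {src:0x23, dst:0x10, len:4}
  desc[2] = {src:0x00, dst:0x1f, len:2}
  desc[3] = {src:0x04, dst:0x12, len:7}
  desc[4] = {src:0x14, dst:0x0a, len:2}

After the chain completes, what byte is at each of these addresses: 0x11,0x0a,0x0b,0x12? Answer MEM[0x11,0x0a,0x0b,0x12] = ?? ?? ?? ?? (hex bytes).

MEM[0x11,0x0a,0x0b,0x12] = 2e 99 a5 ad

D0: mem[0x14..0x19] <- [5f 7f ce 18 ad 71]
D1: mem[0x10..0x13] <- [46 2e 04 e5]
D2: mem[0x1f..0x20] <- [5f 7f]
D3: mem[0x12..0x18] <- [ad 71 99 a5 fd e9 e6]
D4: mem[0x0a..0x0b] <- [99 a5]
query mem[0x11]=0x2e, mem[0x0a]=0x99, mem[0x0b]=0xa5, mem[0x12]=0xad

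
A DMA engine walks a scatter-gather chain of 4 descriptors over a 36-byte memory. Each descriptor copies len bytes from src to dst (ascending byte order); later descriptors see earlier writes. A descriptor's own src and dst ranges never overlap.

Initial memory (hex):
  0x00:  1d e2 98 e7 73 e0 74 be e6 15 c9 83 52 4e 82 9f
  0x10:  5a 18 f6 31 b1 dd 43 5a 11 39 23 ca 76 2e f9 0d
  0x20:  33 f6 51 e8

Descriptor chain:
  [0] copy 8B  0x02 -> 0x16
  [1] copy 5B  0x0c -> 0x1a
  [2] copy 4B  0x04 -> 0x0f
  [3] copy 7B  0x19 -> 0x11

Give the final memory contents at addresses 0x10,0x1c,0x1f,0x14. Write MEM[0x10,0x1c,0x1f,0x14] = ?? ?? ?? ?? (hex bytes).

[0] 0x02->0x16 len=8 : 98 e7 73 e0 74 be e6 15
[1] 0x0c->0x1a len=5 : 52 4e 82 9f 5a
[2] 0x04->0x0f len=4 : 73 e0 74 be
[3] 0x19->0x11 len=7 : e0 52 4e 82 9f 5a 0d
query mem[0x10]=0xe0, mem[0x1c]=0x82, mem[0x1f]=0x0d, mem[0x14]=0x82

MEM[0x10,0x1c,0x1f,0x14] = e0 82 0d 82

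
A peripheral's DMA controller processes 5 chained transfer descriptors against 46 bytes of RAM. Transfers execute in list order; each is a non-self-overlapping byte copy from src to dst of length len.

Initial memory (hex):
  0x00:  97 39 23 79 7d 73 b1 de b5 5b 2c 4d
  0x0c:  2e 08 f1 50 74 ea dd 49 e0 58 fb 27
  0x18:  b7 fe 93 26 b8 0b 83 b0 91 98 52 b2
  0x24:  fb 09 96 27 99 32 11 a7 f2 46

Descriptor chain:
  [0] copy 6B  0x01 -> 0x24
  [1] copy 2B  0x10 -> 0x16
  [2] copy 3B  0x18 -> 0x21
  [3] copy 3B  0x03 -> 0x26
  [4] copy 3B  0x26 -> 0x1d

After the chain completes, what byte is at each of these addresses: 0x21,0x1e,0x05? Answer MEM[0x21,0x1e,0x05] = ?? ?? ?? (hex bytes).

  after D0: wrote 6B at 0x24 = 3923797d73b1
  after D1: wrote 2B at 0x16 = 74ea
  after D2: wrote 3B at 0x21 = b7fe93
  after D3: wrote 3B at 0x26 = 797d73
  after D4: wrote 3B at 0x1d = 797d73
query mem[0x21]=0xb7, mem[0x1e]=0x7d, mem[0x05]=0x73

MEM[0x21,0x1e,0x05] = b7 7d 73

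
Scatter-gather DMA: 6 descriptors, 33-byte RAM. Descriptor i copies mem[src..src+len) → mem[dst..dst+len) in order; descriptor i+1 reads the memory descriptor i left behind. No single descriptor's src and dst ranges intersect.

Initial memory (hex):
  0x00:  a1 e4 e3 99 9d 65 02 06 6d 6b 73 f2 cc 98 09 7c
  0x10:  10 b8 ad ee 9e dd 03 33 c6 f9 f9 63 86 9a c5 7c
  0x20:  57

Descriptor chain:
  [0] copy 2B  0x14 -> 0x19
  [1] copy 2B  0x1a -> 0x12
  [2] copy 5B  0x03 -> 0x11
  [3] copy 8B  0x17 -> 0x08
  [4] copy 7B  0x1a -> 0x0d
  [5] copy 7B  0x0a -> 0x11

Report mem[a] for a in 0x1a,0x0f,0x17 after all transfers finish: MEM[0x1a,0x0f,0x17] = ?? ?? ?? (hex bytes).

MEM[0x1a,0x0f,0x17] = dd 86 9a

#0 dst[0x19+2] := {0x9e,0xdd}
#1 dst[0x12+2] := {0xdd,0x63}
#2 dst[0x11+5] := {0x99,0x9d,0x65,0x02,0x06}
#3 dst[0x08+8] := {0x33,0xc6,0x9e,0xdd,0x63,0x86,0x9a,0xc5}
#4 dst[0x0d+7] := {0xdd,0x63,0x86,0x9a,0xc5,0x7c,0x57}
#5 dst[0x11+7] := {0x9e,0xdd,0x63,0xdd,0x63,0x86,0x9a}
query mem[0x1a]=0xdd, mem[0x0f]=0x86, mem[0x17]=0x9a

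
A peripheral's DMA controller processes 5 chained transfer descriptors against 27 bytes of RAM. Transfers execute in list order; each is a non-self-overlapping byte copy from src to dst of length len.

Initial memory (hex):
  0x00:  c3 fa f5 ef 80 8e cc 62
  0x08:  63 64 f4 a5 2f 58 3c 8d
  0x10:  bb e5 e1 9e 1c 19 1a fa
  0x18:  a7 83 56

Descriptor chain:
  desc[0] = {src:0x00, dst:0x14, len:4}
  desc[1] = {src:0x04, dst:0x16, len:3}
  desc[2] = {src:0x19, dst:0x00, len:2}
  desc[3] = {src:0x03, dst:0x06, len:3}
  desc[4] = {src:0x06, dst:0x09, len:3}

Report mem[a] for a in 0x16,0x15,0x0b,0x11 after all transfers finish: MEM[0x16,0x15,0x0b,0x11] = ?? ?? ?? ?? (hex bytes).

MEM[0x16,0x15,0x0b,0x11] = 80 fa 8e e5

#0 dst[0x14+4] := {0xc3,0xfa,0xf5,0xef}
#1 dst[0x16+3] := {0x80,0x8e,0xcc}
#2 dst[0x00+2] := {0x83,0x56}
#3 dst[0x06+3] := {0xef,0x80,0x8e}
#4 dst[0x09+3] := {0xef,0x80,0x8e}
query mem[0x16]=0x80, mem[0x15]=0xfa, mem[0x0b]=0x8e, mem[0x11]=0xe5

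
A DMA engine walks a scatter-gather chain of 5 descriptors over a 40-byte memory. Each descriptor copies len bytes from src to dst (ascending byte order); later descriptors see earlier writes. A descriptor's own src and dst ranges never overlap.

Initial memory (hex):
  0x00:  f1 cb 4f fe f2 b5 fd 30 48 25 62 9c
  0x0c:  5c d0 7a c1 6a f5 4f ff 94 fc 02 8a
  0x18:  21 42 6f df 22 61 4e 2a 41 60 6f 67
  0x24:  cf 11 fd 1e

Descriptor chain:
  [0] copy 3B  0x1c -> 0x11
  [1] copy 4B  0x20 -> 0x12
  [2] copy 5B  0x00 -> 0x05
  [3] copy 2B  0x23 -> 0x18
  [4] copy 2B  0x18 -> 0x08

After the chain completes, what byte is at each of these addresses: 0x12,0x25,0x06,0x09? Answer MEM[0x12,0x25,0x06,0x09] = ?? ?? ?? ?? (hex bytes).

MEM[0x12,0x25,0x06,0x09] = 41 11 cb cf

  after D0: wrote 3B at 0x11 = 22614e
  after D1: wrote 4B at 0x12 = 41606f67
  after D2: wrote 5B at 0x05 = f1cb4ffef2
  after D3: wrote 2B at 0x18 = 67cf
  after D4: wrote 2B at 0x08 = 67cf
query mem[0x12]=0x41, mem[0x25]=0x11, mem[0x06]=0xcb, mem[0x09]=0xcf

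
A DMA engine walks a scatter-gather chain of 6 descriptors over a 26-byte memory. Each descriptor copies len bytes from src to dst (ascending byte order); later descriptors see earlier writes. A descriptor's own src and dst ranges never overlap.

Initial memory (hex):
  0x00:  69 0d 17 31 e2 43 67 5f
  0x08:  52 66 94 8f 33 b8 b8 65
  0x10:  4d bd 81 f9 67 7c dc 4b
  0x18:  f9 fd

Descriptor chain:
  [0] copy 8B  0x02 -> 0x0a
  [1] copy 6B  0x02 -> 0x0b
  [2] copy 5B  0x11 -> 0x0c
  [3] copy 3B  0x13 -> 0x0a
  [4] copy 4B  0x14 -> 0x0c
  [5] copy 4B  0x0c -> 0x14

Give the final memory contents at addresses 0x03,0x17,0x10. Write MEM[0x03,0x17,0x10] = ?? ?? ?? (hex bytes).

MEM[0x03,0x17,0x10] = 31 4b 7c

#0 dst[0x0a+8] := {0x17,0x31,0xe2,0x43,0x67,0x5f,0x52,0x66}
#1 dst[0x0b+6] := {0x17,0x31,0xe2,0x43,0x67,0x5f}
#2 dst[0x0c+5] := {0x66,0x81,0xf9,0x67,0x7c}
#3 dst[0x0a+3] := {0xf9,0x67,0x7c}
#4 dst[0x0c+4] := {0x67,0x7c,0xdc,0x4b}
#5 dst[0x14+4] := {0x67,0x7c,0xdc,0x4b}
query mem[0x03]=0x31, mem[0x17]=0x4b, mem[0x10]=0x7c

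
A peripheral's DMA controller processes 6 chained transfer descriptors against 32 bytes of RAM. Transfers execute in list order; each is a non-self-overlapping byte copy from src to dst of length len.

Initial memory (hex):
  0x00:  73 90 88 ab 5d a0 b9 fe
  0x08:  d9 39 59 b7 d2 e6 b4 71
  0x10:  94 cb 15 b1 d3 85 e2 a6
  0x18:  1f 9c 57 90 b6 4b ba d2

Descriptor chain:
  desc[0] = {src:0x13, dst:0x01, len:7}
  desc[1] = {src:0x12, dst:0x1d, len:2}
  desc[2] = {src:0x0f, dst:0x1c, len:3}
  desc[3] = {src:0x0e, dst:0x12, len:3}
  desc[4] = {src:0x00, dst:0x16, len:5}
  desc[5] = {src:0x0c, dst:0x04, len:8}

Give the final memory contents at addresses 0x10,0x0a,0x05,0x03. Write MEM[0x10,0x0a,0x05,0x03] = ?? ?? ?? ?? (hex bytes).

[0] 0x13->0x01 len=7 : b1 d3 85 e2 a6 1f 9c
[1] 0x12->0x1d len=2 : 15 b1
[2] 0x0f->0x1c len=3 : 71 94 cb
[3] 0x0e->0x12 len=3 : b4 71 94
[4] 0x00->0x16 len=5 : 73 b1 d3 85 e2
[5] 0x0c->0x04 len=8 : d2 e6 b4 71 94 cb b4 71
query mem[0x10]=0x94, mem[0x0a]=0xb4, mem[0x05]=0xe6, mem[0x03]=0x85

MEM[0x10,0x0a,0x05,0x03] = 94 b4 e6 85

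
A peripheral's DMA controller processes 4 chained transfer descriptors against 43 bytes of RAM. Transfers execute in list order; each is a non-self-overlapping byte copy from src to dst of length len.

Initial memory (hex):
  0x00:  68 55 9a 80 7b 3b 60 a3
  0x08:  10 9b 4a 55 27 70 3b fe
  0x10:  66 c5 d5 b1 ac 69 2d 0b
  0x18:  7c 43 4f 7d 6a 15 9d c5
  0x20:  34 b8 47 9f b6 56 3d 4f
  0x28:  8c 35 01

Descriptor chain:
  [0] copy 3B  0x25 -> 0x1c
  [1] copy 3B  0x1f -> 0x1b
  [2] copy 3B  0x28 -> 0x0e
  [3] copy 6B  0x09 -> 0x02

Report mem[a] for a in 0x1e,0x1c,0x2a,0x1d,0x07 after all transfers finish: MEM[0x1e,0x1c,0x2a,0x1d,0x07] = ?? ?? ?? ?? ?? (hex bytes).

D0: mem[0x1c..0x1e] <- [56 3d 4f]
D1: mem[0x1b..0x1d] <- [c5 34 b8]
D2: mem[0x0e..0x10] <- [8c 35 01]
D3: mem[0x02..0x07] <- [9b 4a 55 27 70 8c]
query mem[0x1e]=0x4f, mem[0x1c]=0x34, mem[0x2a]=0x01, mem[0x1d]=0xb8, mem[0x07]=0x8c

MEM[0x1e,0x1c,0x2a,0x1d,0x07] = 4f 34 01 b8 8c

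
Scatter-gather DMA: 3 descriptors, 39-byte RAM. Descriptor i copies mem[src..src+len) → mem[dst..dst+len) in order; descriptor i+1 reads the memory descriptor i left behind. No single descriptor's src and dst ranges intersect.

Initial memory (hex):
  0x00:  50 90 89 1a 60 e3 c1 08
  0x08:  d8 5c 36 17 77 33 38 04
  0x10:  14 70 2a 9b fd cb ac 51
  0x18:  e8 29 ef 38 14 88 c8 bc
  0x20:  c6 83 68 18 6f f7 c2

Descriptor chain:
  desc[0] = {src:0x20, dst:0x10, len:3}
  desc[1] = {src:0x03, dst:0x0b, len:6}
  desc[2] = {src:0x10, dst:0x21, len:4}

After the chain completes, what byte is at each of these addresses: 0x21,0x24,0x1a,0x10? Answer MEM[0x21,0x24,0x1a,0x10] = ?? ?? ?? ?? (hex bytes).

MEM[0x21,0x24,0x1a,0x10] = d8 9b ef d8

D0: mem[0x10..0x12] <- [c6 83 68]
D1: mem[0x0b..0x10] <- [1a 60 e3 c1 08 d8]
D2: mem[0x21..0x24] <- [d8 83 68 9b]
query mem[0x21]=0xd8, mem[0x24]=0x9b, mem[0x1a]=0xef, mem[0x10]=0xd8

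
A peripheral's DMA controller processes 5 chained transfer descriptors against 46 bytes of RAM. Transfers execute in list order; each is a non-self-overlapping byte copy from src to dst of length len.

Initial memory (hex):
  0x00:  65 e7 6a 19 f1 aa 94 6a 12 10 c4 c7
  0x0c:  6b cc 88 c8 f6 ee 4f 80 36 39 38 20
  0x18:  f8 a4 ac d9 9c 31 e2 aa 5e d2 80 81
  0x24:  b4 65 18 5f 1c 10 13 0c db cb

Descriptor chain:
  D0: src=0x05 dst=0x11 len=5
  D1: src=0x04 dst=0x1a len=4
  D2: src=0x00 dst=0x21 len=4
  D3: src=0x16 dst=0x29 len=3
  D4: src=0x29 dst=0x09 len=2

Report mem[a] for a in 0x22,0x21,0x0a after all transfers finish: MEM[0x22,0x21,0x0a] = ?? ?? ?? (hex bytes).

D0: mem[0x11..0x15] <- [aa 94 6a 12 10]
D1: mem[0x1a..0x1d] <- [f1 aa 94 6a]
D2: mem[0x21..0x24] <- [65 e7 6a 19]
D3: mem[0x29..0x2b] <- [38 20 f8]
D4: mem[0x09..0x0a] <- [38 20]
query mem[0x22]=0xe7, mem[0x21]=0x65, mem[0x0a]=0x20

MEM[0x22,0x21,0x0a] = e7 65 20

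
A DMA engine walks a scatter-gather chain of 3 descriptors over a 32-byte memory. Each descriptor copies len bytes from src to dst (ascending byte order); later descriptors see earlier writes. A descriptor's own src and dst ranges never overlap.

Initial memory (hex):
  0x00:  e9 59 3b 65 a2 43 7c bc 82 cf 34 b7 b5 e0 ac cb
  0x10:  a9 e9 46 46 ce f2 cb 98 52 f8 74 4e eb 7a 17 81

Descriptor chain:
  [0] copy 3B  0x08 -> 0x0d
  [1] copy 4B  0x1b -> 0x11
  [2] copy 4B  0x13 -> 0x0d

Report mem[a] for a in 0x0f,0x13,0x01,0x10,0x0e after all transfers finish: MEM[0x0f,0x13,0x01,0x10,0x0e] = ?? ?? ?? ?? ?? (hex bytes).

D0: mem[0x0d..0x0f] <- [82 cf 34]
D1: mem[0x11..0x14] <- [4e eb 7a 17]
D2: mem[0x0d..0x10] <- [7a 17 f2 cb]
query mem[0x0f]=0xf2, mem[0x13]=0x7a, mem[0x01]=0x59, mem[0x10]=0xcb, mem[0x0e]=0x17

MEM[0x0f,0x13,0x01,0x10,0x0e] = f2 7a 59 cb 17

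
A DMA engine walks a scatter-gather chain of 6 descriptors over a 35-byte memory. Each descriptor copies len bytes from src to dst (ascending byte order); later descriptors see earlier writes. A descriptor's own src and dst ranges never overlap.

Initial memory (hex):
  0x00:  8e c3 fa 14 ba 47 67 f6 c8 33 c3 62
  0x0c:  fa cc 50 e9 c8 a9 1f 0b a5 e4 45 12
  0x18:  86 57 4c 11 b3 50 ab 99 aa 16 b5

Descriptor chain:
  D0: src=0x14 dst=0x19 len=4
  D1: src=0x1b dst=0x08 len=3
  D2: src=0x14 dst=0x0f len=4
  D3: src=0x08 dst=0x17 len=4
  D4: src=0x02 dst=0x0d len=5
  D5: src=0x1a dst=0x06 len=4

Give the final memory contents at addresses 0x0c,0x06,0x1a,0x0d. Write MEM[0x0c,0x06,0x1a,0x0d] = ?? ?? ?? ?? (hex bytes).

[0] 0x14->0x19 len=4 : a5 e4 45 12
[1] 0x1b->0x08 len=3 : 45 12 50
[2] 0x14->0x0f len=4 : a5 e4 45 12
[3] 0x08->0x17 len=4 : 45 12 50 62
[4] 0x02->0x0d len=5 : fa 14 ba 47 67
[5] 0x1a->0x06 len=4 : 62 45 12 50
query mem[0x0c]=0xfa, mem[0x06]=0x62, mem[0x1a]=0x62, mem[0x0d]=0xfa

MEM[0x0c,0x06,0x1a,0x0d] = fa 62 62 fa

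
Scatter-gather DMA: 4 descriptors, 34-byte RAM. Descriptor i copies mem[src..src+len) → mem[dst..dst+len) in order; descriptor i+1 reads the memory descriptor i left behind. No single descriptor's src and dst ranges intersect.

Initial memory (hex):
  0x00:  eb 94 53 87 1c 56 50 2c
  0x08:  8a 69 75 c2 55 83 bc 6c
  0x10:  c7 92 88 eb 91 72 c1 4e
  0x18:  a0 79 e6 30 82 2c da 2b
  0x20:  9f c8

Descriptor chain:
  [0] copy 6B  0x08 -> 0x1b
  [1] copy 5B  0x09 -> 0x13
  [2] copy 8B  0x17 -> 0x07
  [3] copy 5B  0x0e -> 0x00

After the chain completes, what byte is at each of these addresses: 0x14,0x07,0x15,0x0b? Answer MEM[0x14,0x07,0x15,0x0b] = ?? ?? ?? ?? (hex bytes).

D0: mem[0x1b..0x20] <- [8a 69 75 c2 55 83]
D1: mem[0x13..0x17] <- [69 75 c2 55 83]
D2: mem[0x07..0x0e] <- [83 a0 79 e6 8a 69 75 c2]
D3: mem[0x00..0x04] <- [c2 6c c7 92 88]
query mem[0x14]=0x75, mem[0x07]=0x83, mem[0x15]=0xc2, mem[0x0b]=0x8a

MEM[0x14,0x07,0x15,0x0b] = 75 83 c2 8a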